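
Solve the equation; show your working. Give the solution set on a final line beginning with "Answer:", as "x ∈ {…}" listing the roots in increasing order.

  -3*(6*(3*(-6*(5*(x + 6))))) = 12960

Step 1. [-3*(6*(3*(-6*(5*(x + 6))))) = 12960] -3·(inner) — divide through by -3 ⇒ div: 6*(3*(-6*(5*(x + 6)))) = -4320.
Step 2. [6*(3*(-6*(5*(x + 6)))) = -4320] LHS = 6·(…); ÷6 both sides. So div: 3*(-6*(5*(x + 6))) = -720.
Step 3. [3*(-6*(5*(x + 6))) = -720] 3 out front; divide by 3. So div: -6*(5*(x + 6)) = -240.
Step 4. [-6*(5*(x + 6)) = -240] -6 out front; divide by -6, so div: 5*(x + 6) = 40.
Step 5. [5*(x + 6) = 40] 5 out front; divide by 5. So div: x + 6 = 8.
Step 6. [x + 6 = 8] subtract 6: x sits inside (… + 6), so sub: x = 2.

Answer: x ∈ {2}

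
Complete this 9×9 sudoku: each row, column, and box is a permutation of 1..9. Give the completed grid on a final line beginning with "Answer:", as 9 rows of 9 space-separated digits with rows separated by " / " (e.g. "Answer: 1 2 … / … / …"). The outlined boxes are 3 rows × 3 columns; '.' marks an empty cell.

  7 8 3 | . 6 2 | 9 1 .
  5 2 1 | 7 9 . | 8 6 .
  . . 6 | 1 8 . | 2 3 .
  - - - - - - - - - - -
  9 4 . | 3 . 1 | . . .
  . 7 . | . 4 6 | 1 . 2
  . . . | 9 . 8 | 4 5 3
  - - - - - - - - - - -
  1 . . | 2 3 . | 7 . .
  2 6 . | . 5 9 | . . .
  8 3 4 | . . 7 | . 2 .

Step 1. [r7c9∈{4,5,6,8,9}] across row 7, 6 lands solely at r7c9. So r7c9=6.
Step 2. [r7c8∈{4,8,9}] in row 7, 8 fits only at r7c8. So r7c8=8.
Step 3. [r4c3∈{2,5,8}] in row 4, 5 fits only at r4c3 ⇒ r4c3=5.
Step 4. [r2c9∈{4}] only 4 remains possible at r2c9. So r2c9=4.
Step 5. [r1c4∈{4,5}] in row 1, 4 fits only at r1c4. So r1c4=4.
Step 6. [r3c9∈{5,7}] row 3 places 7 nowhere but r3c9. So r3c9=7.
Step 7. [r6c5∈{2,7}] r6c5 is the only open cell in row 6 admitting 7 ⇒ r6c5=7.
Step 8. [r9c9∈{1,5,9}] r9c9 is the only open cell in row 9 admitting 9. So r9c9=9.
Step 9. [r7c2∈{5,9}] 5 has one home in row 7: r7c2, so r7c2=5.
Step 10. [r5c1∈{3}] r5c1 is down to just 3, so r5c1=3.
Step 11. [r5c4∈{5}] r5c4 has the single candidate 5, so r5c4=5.
Step 12. [r3c1∈{4}] nothing but 4 survives at r3c1, so r3c1=4.
Step 13. [r6c3∈{2}] r6c3's peers cover all but 2 ⇒ r6c3=2.
Step 14. [r4c9∈{8}] r4c9's peers cover all but 8. So r4c9=8.
Step 15. [r8c3∈{7}] r8c3 has the single candidate 7, so r8c3=7.
Step 16. [r4c7∈{6}] r4c7 is down to just 6. So r4c7=6.
Step 17. [r7c3∈{9}] only 9 remains possible at r7c3 ⇒ r7c3=9.
Step 18. [r9c5∈{1}] r9c5's peers cover all but 1, so r9c5=1.
Step 19. [r6c1∈{6}] nothing but 6 survives at r6c1. So r6c1=6.
Step 20. [r8c8∈{4}] r8c8 is down to just 4. So r8c8=4.
Step 21. [r5c3∈{8}] r5c3's peers cover all but 8. So r5c3=8.
Step 22. [r9c7∈{5}] only 5 remains possible at r9c7. So r9c7=5.
Step 23. [r3c6∈{5}] r3c6 has the single candidate 5 ⇒ r3c6=5.
Step 24. [r3c2∈{9}] nothing but 9 survives at r3c2, so r3c2=9.
Step 25. [r2c6∈{3}] r2c6 is down to just 3, so r2c6=3.
Step 26. [r9c4∈{6}] r9c4's peers cover all but 6. So r9c4=6.
Step 27. [r1c9∈{5}] only 5 remains possible at r1c9. So r1c9=5.
Step 28. [r8c9∈{1}] r8c9 is down to just 1, so r8c9=1.
Step 29. [r7c6∈{4}] r7c6 has the single candidate 4 ⇒ r7c6=4.
Step 30. [r4c5∈{2}] r4c5 is down to just 2 ⇒ r4c5=2.
Step 31. [r6c2∈{1}] r6c2's peers cover all but 1, so r6c2=1.
Step 32. [r5c8∈{9}] r5c8 is down to just 9, so r5c8=9.
Step 33. [r8c4∈{8}] r8c4 has the single candidate 8. So r8c4=8.
Step 34. [r8c7∈{3}] only 3 remains possible at r8c7, so r8c7=3.
Step 35. [r4c8∈{7}] only 7 remains possible at r4c8, so r4c8=7.

Answer: 7 8 3 4 6 2 9 1 5 / 5 2 1 7 9 3 8 6 4 / 4 9 6 1 8 5 2 3 7 / 9 4 5 3 2 1 6 7 8 / 3 7 8 5 4 6 1 9 2 / 6 1 2 9 7 8 4 5 3 / 1 5 9 2 3 4 7 8 6 / 2 6 7 8 5 9 3 4 1 / 8 3 4 6 1 7 5 2 9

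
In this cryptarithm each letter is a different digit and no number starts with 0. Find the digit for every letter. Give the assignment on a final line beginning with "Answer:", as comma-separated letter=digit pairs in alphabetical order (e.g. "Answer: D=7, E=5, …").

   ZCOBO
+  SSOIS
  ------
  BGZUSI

Step 1. [col 1: O + S ≡ I (mod 10)] no forcing yet in column 1 (carry-in 0); I=5 is free and consistent — try it. So I=5.
Step 2. [B] adding two 5-digit numbers gives at most 5+1 digits, and here it does — B is that final carry and must be 1, so B=1.
Step 3. [col 1: O + S ≡ I (mod 10)] no forcing yet in column 1 (carry-in 0); O=8 is free and consistent — try it ⇒ O=8.
Step 4. [col 1: O + S ≡ I (mod 10)] column 1 reads O+S+carry(0)=I with O=8, I=5; with digits 1,5,8 already taken and all letters distinct, the only value for S is 7, so S=7.
Step 5. [col 3: O + O ≡ U (mod 10)] from column 3 (O=8, carry-in 0, digits 1,5,7,8 already taken and all letters distinct): U must equal 6, so U=6.
Step 6. [col 4: C + S ≡ Z (mod 10)] several values work for Z in column 4 (C + S ≡ Z (mod 10), carry-in 1); try Z=2. So Z=2.
Step 7. [col 4: C + S ≡ Z (mod 10)] in column 4 we have C+S≡Z with carry-in 1; given S=7, Z=2 and digits 1,2,5,6,7,8 already taken and all letters distinct, that pins C to 4 ⇒ C=4.
Step 8. [col 5: Z + S ≡ G (mod 10)] in column 5 we have Z+S≡G with carry-in 1; given Z=2, S=7 and digits 1,2,4,5,6,7,8 already taken and all letters distinct, that pins G to 0, so G=0.

Answer: B=1, C=4, G=0, I=5, O=8, S=7, U=6, Z=2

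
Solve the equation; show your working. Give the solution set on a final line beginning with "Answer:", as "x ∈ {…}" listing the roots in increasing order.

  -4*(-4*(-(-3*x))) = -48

Step 1. [-4*(-4*(-(-3*x))) = -48] -4·(inner) — divide through by -4. So div: -4*(-(-3*x)) = 12.
Step 2. [-4*(-(-3*x)) = 12] divide by the outer -4, so div: -(-3*x) = -3.
Step 3. [-(-3*x) = -3] flip signs both sides, so neg: -3*x = 3.
Step 4. [-3*x = 3] -3 out front; divide by -3 ⇒ div: x = -1.

Answer: x ∈ {-1}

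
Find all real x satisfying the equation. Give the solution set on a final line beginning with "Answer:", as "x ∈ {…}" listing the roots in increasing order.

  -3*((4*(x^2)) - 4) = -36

Step 1. [-3*((4*(x^2)) - 4) = -36] LHS = -3·(…); ÷-3 both sides. So div: (4*(x^2)) - 4 = 12.
Step 2. [(4*(x^2)) - 4 = 12] 4 divides every term; factor it out ⇒ factor: (x^2) - 1 = 3.
Step 3. [(x^2) - 1 = 3] 1 comes off first (add 1) ⇒ sub: x^2 = 4.
Step 4. [x^2 = 4] √ both sides: 4 ≥ 0 gives two branches ⇒ sqrt: x = 2 or -2.

Answer: x ∈ {-2, 2}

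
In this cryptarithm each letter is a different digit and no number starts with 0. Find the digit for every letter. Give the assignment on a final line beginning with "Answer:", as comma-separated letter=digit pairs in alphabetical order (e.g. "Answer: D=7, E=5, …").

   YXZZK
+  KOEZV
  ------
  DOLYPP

Step 1. [col 1: K + V ≡ P (mod 10)] K=8 is one option consistent with column 1 (K + V ≡ P (mod 10), carry-in 0) — take it. So K=8.
Step 2. [col 1: K + V ≡ P (mod 10)] several values work for P in column 1 (K + V ≡ P (mod 10), carry-in 0); try P=7. So P=7.
Step 3. [D] D is the leading digit of a 6-digit sum of two 5-digit numbers; the final carry is exactly 1. So D=1.
Step 4. [col 1: K + V ≡ P (mod 10)] in column 1 we have K+V≡P with carry-in 0; given K=8, P=7 and digits 1,7,8 already taken and all letters distinct, that pins V to 9. So V=9.
Step 5. [col 2: Z + Z ≡ P (mod 10)] column 2: given P=7, carry-in 1, and digits 1,7,8,9 already taken and all letters distinct, Z+Z≡P (mod 10) forces Z=3 ⇒ Z=3.
Step 6. [col 3: Z + E ≡ Y (mod 10)] column 3: given Z=3, carry-in 0, and digits 1,3,7,8,9 already taken and all letters distinct, Z+E≡Y (mod 10) forces Y=5, so Y=5.
Step 7. [col 3: Z + E ≡ Y (mod 10)] column 3: given Z=3, Y=5, carry-in 0, and digits 1,3,5,7,8,9 already taken and all letters distinct, Z+E≡Y (mod 10) forces E=2, so E=2.
Step 8. [col 4: X + O ≡ L (mod 10)] in column 4 we have X+O≡L with carry-in 0; given nothing yet and digits 1,2,3,5,7,8,9 already taken and all letters distinct, that pins L to 0. So L=0.
Step 9. [col 4: X + O ≡ L (mod 10)] column 4 (X + O ≡ L (mod 10), carry-in 0) doesn't pin X yet; pick X=6 and continue ⇒ X=6.
Step 10. [col 4: X + O ≡ L (mod 10)] in column 4 we have X+O≡L with carry-in 0; given X=6, L=0 and digits 0,1,2,3,5,6,7,8,9 already taken and all letters distinct, that pins O to 4. So O=4.

Answer: D=1, E=2, K=8, L=0, O=4, P=7, V=9, X=6, Y=5, Z=3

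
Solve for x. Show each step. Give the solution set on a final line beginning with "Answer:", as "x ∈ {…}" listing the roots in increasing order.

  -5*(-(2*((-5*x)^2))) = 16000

Step 1. [-5*(-(2*((-5*x)^2))) = 16000] -5 out front; divide by -5 ⇒ div: -(2*((-5*x)^2)) = -3200.
Step 2. [-(2*((-5*x)^2)) = -3200] flip signs both sides ⇒ neg: 2*((-5*x)^2) = 3200.
Step 3. [2*((-5*x)^2) = 3200] divide by the outer 2 ⇒ div: (-5*x)^2 = 1600.
Step 4. [(-5*x)^2 = 1600] √ both sides: 1600 ≥ 0 gives two branches ⇒ sqrt: -5*x = 40 or -40.
Step 5. [-5*x = 40 or -40] -5·(inner) — divide through by -5 ⇒ div: x = -8 or 8.

Answer: x ∈ {-8, 8}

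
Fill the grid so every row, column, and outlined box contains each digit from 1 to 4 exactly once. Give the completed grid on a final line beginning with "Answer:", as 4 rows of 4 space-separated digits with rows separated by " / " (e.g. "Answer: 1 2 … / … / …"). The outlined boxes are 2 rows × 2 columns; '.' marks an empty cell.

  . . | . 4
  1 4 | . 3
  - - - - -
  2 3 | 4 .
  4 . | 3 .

Step 1. [r4c4∈{1,2}] across row 4, 2 lands solely at r4c4, so r4c4=2.
Step 2. [r1c3∈{1,2}] r1c3 is the only open cell in row 1 admitting 1 ⇒ r1c3=1.
Step 3. [r2c3∈{2}] only 2 remains possible at r2c3, so r2c3=2.
Step 4. [r4c2∈{1}] nothing but 1 survives at r4c2 ⇒ r4c2=1.
Step 5. [r1c1∈{3}] r1c1's peers cover all but 3 ⇒ r1c1=3.
Step 6. [r3c4∈{1}] r3c4's peers cover all but 1. So r3c4=1.
Step 7. [r1c2∈{2}] nothing but 2 survives at r1c2, so r1c2=2.

Answer: 3 2 1 4 / 1 4 2 3 / 2 3 4 1 / 4 1 3 2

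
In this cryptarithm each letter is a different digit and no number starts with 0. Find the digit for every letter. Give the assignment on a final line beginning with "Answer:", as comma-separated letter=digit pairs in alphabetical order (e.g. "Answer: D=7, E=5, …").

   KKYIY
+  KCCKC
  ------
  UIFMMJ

Step 1. [col 1: Y + C ≡ J (mod 10)] column 1 (Y + C ≡ J (mod 10), carry-in 0) doesn't pin Y yet; pick Y=4 and continue. So Y=4.
Step 2. [U] U is the leading digit of a 6-digit sum of two 5-digit numbers; the final carry is exactly 1 ⇒ U=1.
Step 3. [col 1: Y + C ≡ J (mod 10)] column 1 (Y + C ≡ J (mod 10), carry-in 0) doesn't pin C yet; pick C=8 and continue, so C=8.
Step 4. [col 1: Y + C ≡ J (mod 10)] column 1 reads Y+C+carry(0)=J with Y=4, C=8; with digits 1,4,8 already taken and all letters distinct, the only value for J is 2. So J=2.
Step 5. [col 2: I + K ≡ M (mod 10)] column 2 (I + K ≡ M (mod 10), carry-in 1) doesn't pin K yet; pick K=7 and continue, so K=7.
Step 6. [col 2: I + K ≡ M (mod 10)] in column 2 we have I+K≡M with carry-in 1; given K=7 and digits 1,2,4,7,8 already taken and all letters distinct, that pins M to 3, so M=3.
Step 7. [col 2: I + K ≡ M (mod 10)] from column 2 (K=7, M=3, carry-in 1, digits 1,2,3,4,7,8 already taken and all letters distinct): I must equal 5, so I=5.
Step 8. [col 4: K + C ≡ F (mod 10)] column 4 reads K+C+carry(1)=F with K=7, C=8; with digits 1,2,3,4,5,7,8 already taken and all letters distinct, the only value for F is 6. So F=6.

Answer: C=8, F=6, I=5, J=2, K=7, M=3, U=1, Y=4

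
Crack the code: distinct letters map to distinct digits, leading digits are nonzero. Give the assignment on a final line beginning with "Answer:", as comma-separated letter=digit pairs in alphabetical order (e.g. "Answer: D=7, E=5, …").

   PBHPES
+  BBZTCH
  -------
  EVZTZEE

Step 1. [col 1: S + H ≡ E (mod 10)] no forcing yet in column 1 (carry-in 0); H=5 is free and consistent — try it ⇒ H=5.
Step 2. [col 1: S + H ≡ E (mod 10)] column 1 (S + H ≡ E (mod 10), carry-in 0) doesn't pin E yet; pick E=1 and continue. So E=1.
Step 3. [col 1: S + H ≡ E (mod 10)] in column 1 we have S+H≡E with carry-in 0; given H=5, E=1 and digits 1,5 already taken and all letters distinct, that pins S to 6, so S=6.
Step 4. [col 2: E + C ≡ E (mod 10)] from column 2 (E=1, carry-in 1, digits 1,5,6 already taken and all letters distinct): C must equal 9 ⇒ C=9.
Step 5. [col 3: P + T ≡ Z (mod 10)] P=4 is one option consistent with column 3 (P + T ≡ Z (mod 10), carry-in 1) — take it ⇒ P=4.
Step 6. [col 3: P + T ≡ Z (mod 10)] column 3 (P + T ≡ Z (mod 10), carry-in 1) doesn't pin T yet; pick T=2 and continue. So T=2.
Step 7. [col 3: P + T ≡ Z (mod 10)] column 3: given P=4, T=2, carry-in 1, and digits 1,2,4,5,6,9 already taken and all letters distinct, P+T≡Z (mod 10) forces Z=7, so Z=7.
Step 8. [col 5: B + B ≡ Z (mod 10)] several values work for B in column 5 (B + B ≡ Z (mod 10), carry-in 1); try B=8 ⇒ B=8.
Step 9. [col 6: P + B ≡ V (mod 10)] column 6 reads P+B+carry(1)=V with P=4, B=8; with digits 1,2,4,5,6,7,8,9 already taken and all letters distinct, the only value for V is 3, so V=3.

Answer: B=8, C=9, E=1, H=5, P=4, S=6, T=2, V=3, Z=7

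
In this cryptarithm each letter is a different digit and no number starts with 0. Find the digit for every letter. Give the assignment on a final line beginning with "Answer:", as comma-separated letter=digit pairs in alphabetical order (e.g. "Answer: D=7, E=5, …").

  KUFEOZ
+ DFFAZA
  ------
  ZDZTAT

Step 1. [col 1: Z + A ≡ T (mod 10)] Z=6 is one option consistent with column 1 (Z + A ≡ T (mod 10), carry-in 0) — take it, so Z=6.
Step 2. [col 1: Z + A ≡ T (mod 10)] column 1 (Z + A ≡ T (mod 10), carry-in 0) doesn't pin T yet; pick T=9 and continue, so T=9.
Step 3. [col 1: Z + A ≡ T (mod 10)] column 1: given Z=6, T=9, carry-in 0, and digits 6,9 already taken and all letters distinct, Z+A≡T (mod 10) forces A=3, so A=3.
Step 4. [col 2: O + Z ≡ A (mod 10)] column 2: given Z=6, A=3, carry-in 0, and digits 3,6,9 already taken and all letters distinct, O+Z≡A (mod 10) forces O=7, so O=7.
Step 5. [col 3: E + A ≡ T (mod 10)] in column 3 we have E+A≡T with carry-in 1; given A=3, T=9 and digits 3,6,7,9 already taken and all letters distinct, that pins E to 5 ⇒ E=5.
Step 6. [col 4: F + F ≡ Z (mod 10)] column 4: given Z=6, carry-in 0, and digits 3,5,6,7,9 already taken and all letters distinct, F+F≡Z (mod 10) forces F=8, so F=8.
Step 7. [col 5: U + F ≡ D (mod 10)] D=1 is one option consistent with column 5 (U + F ≡ D (mod 10), carry-in 1) — take it ⇒ D=1.
Step 8. [col 5: U + F ≡ D (mod 10)] column 5 reads U+F+carry(1)=D with F=8, D=1; with digits 1,3,5,6,7,8,9 already taken and all letters distinct, the only value for U is 2. So U=2.
Step 9. [col 6: K + D ≡ Z (mod 10)] column 6: given D=1, Z=6, carry-in 1, and digits 1,2,3,5,6,7,8,9 already taken and all letters distinct, K+D≡Z (mod 10) forces K=4. So K=4.

Answer: A=3, D=1, E=5, F=8, K=4, O=7, T=9, U=2, Z=6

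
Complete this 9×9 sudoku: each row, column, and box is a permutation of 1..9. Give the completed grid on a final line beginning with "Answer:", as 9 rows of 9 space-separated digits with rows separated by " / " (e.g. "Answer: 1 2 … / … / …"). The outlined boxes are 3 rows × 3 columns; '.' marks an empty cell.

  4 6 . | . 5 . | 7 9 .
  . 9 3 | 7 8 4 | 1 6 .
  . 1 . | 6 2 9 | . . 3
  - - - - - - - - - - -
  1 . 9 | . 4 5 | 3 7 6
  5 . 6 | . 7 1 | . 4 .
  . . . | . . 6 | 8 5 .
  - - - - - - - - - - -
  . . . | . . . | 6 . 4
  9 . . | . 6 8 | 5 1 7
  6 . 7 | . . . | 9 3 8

Step 1. [r9c6∈{2}] nothing but 2 survives at r9c6. So r9c6=2.
Step 2. [r7c3∈{1,2,5,8}] col 3 places 1 nowhere but r7c3, so r7c3=1.
Step 3. [r6c2∈{2,3,4,7}] col 2 places 7 nowhere but r6c2 ⇒ r6c2=7.
Step 4. [r5c7∈{2}] r5c7 has the single candidate 2, so r5c7=2.
Step 5. [r2c1∈{2}] r2c1 has the single candidate 2. So r2c1=2.
Step 6. [r6c1∈{3}] r6c1 is down to just 3. So r6c1=3.
Step 7. [r5c4∈{3,8,9}] row 5 places 3 nowhere but r5c4. So r5c4=3.
Step 8. [r8c2∈{2,3,4}] across row 8, 3 lands solely at r8c2, so r8c2=3.
Step 9. [r6c5∈{9}] r6c5 is down to just 9, so r6c5=9.
Step 10. [r8c3∈{2,4}] 2 has one home in row 8: r8c3, so r8c3=2.
Step 11. [r5c2∈{8}] r5c2 is down to just 8 ⇒ r5c2=8.
Step 12. [r1c3∈{8}] r1c3 has the single candidate 8, so r1c3=8.
Step 13. [r7c2∈{5}] r7c2 is down to just 5 ⇒ r7c2=5.
Step 14. [r9c4∈{1,4,5}] 5 has one home in row 9: r9c4. So r9c4=5.
Step 15. [r1c6∈{3}] nothing but 3 survives at r1c6 ⇒ r1c6=3.
Step 16. [r4c2∈{2}] only 2 remains possible at r4c2, so r4c2=2.
Step 17. [r7c8∈{2}] nothing but 2 survives at r7c8. So r7c8=2.
Step 18. [r8c4∈{4}] r8c4 has the single candidate 4 ⇒ r8c4=4.
Step 19. [r3c8∈{8}] nothing but 8 survives at r3c8. So r3c8=8.
Step 20. [r4c4∈{8}] r4c4 is down to just 8. So r4c4=8.
Step 21. [r7c4∈{9}] r7c4 is down to just 9 ⇒ r7c4=9.
Step 22. [r9c2∈{4}] only 4 remains possible at r9c2. So r9c2=4.
Step 23. [r7c1∈{8}] r7c1's peers cover all but 8. So r7c1=8.
Step 24. [r6c4∈{2}] nothing but 2 survives at r6c4, so r6c4=2.
Step 25. [r1c4∈{1}] r1c4's peers cover all but 1. So r1c4=1.
Step 26. [r2c9∈{5}] only 5 remains possible at r2c9, so r2c9=5.
Step 27. [r1c9∈{2}] r1c9 has the single candidate 2 ⇒ r1c9=2.
Step 28. [r3c1∈{7}] only 7 remains possible at r3c1. So r3c1=7.
Step 29. [r9c5∈{1}] r9c5 is down to just 1 ⇒ r9c5=1.
Step 30. [r7c6∈{7}] r7c6 is down to just 7, so r7c6=7.
Step 31. [r6c9∈{1}] only 1 remains possible at r6c9, so r6c9=1.
Step 32. [r3c7∈{4}] r3c7's peers cover all but 4. So r3c7=4.
Step 33. [r3c3∈{5}] nothing but 5 survives at r3c3, so r3c3=5.
Step 34. [r5c9∈{9}] r5c9's peers cover all but 9 ⇒ r5c9=9.
Step 35. [r7c5∈{3}] only 3 remains possible at r7c5, so r7c5=3.
Step 36. [r6c3∈{4}] r6c3 is down to just 4 ⇒ r6c3=4.

Answer: 4 6 8 1 5 3 7 9 2 / 2 9 3 7 8 4 1 6 5 / 7 1 5 6 2 9 4 8 3 / 1 2 9 8 4 5 3 7 6 / 5 8 6 3 7 1 2 4 9 / 3 7 4 2 9 6 8 5 1 / 8 5 1 9 3 7 6 2 4 / 9 3 2 4 6 8 5 1 7 / 6 4 7 5 1 2 9 3 8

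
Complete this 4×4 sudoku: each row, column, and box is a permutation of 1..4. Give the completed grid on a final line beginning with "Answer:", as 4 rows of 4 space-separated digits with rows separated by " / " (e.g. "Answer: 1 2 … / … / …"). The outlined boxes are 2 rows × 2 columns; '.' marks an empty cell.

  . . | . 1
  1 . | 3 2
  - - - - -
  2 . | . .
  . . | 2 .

Step 1. [r2c2∈{4}] r2c2's peers cover all but 4, so r2c2=4.
Step 2. [r3c3∈{1,4}] r3c3 is the only open cell in col 3 admitting 1 ⇒ r3c3=1.
Step 3. [r3c2∈{3}] only 3 remains possible at r3c2. So r3c2=3.
Step 4. [r4c1∈{4}] r4c1's peers cover all but 4. So r4c1=4.
Step 5. [r3c4∈{4}] r3c4 is down to just 4 ⇒ r3c4=4.
Step 6. [r1c3∈{4}] r1c3's peers cover all but 4, so r1c3=4.
Step 7. [r1c1∈{3}] only 3 remains possible at r1c1, so r1c1=3.
Step 8. [r4c2∈{1}] r4c2 has the single candidate 1. So r4c2=1.
Step 9. [r4c4∈{3}] r4c4's peers cover all but 3, so r4c4=3.
Step 10. [r1c2∈{2}] r1c2 has the single candidate 2. So r1c2=2.

Answer: 3 2 4 1 / 1 4 3 2 / 2 3 1 4 / 4 1 2 3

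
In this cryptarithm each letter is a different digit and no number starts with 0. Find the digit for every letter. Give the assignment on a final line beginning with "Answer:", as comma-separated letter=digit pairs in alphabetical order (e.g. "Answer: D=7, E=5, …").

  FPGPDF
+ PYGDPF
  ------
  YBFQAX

Step 1. [col 1: F + F ≡ X (mod 10)] several values work for X in column 1 (F + F ≡ X (mod 10), carry-in 0); try X=2. So X=2.
Step 2. [col 1: F + F ≡ X (mod 10)] column 1 (F + F ≡ X (mod 10), carry-in 0) doesn't pin F yet; pick F=6 and continue. So F=6.
Step 3. [col 2: D + P ≡ A (mod 10)] no forcing yet in column 2 (carry-in 1); A=5 is free and consistent — try it ⇒ A=5.
Step 4. [col 2: D + P ≡ A (mod 10)] no forcing yet in column 2 (carry-in 1); D=3 is free and consistent — try it, so D=3.
Step 5. [col 2: D + P ≡ A (mod 10)] column 2: given D=3, A=5, carry-in 1, and digits 2,3,5,6 already taken and all letters distinct, D+P≡A (mod 10) forces P=1, so P=1.
Step 6. [col 3: P + D ≡ Q (mod 10)] column 3: given P=1, D=3, carry-in 0, and digits 1,2,3,5,6 already taken and all letters distinct, P+D≡Q (mod 10) forces Q=4. So Q=4.
Step 7. [col 4: G + G ≡ F (mod 10)] in column 4 we have G+G≡F with carry-in 0; given F=6 and digits 1,2,3,4,5,6 already taken and all letters distinct, that pins G to 8. So G=8.
Step 8. [col 5: P + Y ≡ B (mod 10)] column 5 reads P+Y+carry(1)=B with P=1; with digits 1,2,3,4,5,6,8 already taken and all letters distinct, the only value for B is 9. So B=9.
Step 9. [col 5: P + Y ≡ B (mod 10)] column 5 reads P+Y+carry(1)=B with P=1, B=9; with digits 1,2,3,4,5,6,8,9 already taken and all letters distinct, the only value for Y is 7. So Y=7.

Answer: A=5, B=9, D=3, F=6, G=8, P=1, Q=4, X=2, Y=7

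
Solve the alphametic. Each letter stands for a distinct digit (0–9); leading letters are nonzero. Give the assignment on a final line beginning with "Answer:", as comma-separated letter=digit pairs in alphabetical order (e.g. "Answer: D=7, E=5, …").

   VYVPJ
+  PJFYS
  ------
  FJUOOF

Step 1. [col 1: J + S ≡ F (mod 10)] no forcing yet in column 1 (carry-in 0); J=2 is free and consistent — try it. So J=2.
Step 2. [col 1: J + S ≡ F (mod 10)] several values work for F in column 1 (J + S ≡ F (mod 10), carry-in 0); try F=1, so F=1.
Step 3. [col 1: J + S ≡ F (mod 10)] column 1 reads J+S+carry(0)=F with J=2, F=1; with digits 1,2 already taken and all letters distinct, the only value for S is 9. So S=9.
Step 4. [col 2: P + Y ≡ O (mod 10)] column 2 (P + Y ≡ O (mod 10), carry-in 1) doesn't pin P yet; pick P=7 and continue. So P=7.
Step 5. [col 2: P + Y ≡ O (mod 10)] column 2 (P + Y ≡ O (mod 10), carry-in 1) doesn't pin Y yet; pick Y=8 and continue ⇒ Y=8.
Step 6. [col 2: P + Y ≡ O (mod 10)] column 2: given P=7, Y=8, carry-in 1, and digits 1,2,7,8,9 already taken and all letters distinct, P+Y≡O (mod 10) forces O=6. So O=6.
Step 7. [col 3: V + F ≡ O (mod 10)] column 3: given F=1, O=6, carry-in 1, and digits 1,2,6,7,8,9 already taken and all letters distinct, V+F≡O (mod 10) forces V=4 ⇒ V=4.
Step 8. [col 4: Y + J ≡ U (mod 10)] in column 4 we have Y+J≡U with carry-in 0; given Y=8, J=2 and digits 1,2,4,6,7,8,9 already taken and all letters distinct, that pins U to 0. So U=0.

Answer: F=1, J=2, O=6, P=7, S=9, U=0, V=4, Y=8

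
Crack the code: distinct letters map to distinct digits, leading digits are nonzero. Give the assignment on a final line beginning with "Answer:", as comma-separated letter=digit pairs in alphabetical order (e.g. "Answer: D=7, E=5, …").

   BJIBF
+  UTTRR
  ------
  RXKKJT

Step 1. [col 1: F + R ≡ T (mod 10)] no forcing yet in column 1 (carry-in 0); T=3 is free and consistent — try it, so T=3.
Step 2. [col 1: F + R ≡ T (mod 10)] F=2 is one option consistent with column 1 (F + R ≡ T (mod 10), carry-in 0) — take it ⇒ F=2.
Step 3. [col 1: F + R ≡ T (mod 10)] from column 1 (F=2, T=3, carry-in 0, digits 2,3 already taken and all letters distinct): R must equal 1. So R=1.
Step 4. [col 2: B + R ≡ J (mod 10)] column 2 (B + R ≡ J (mod 10), carry-in 0) doesn't pin B yet; pick B=5 and continue, so B=5.
Step 5. [col 2: B + R ≡ J (mod 10)] from column 2 (B=5, R=1, carry-in 0, digits 1,2,3,5 already taken and all letters distinct): J must equal 6. So J=6.
Step 6. [col 3: I + T ≡ K (mod 10)] column 3 (I + T ≡ K (mod 10), carry-in 0) doesn't pin K yet; pick K=0 and continue ⇒ K=0.
Step 7. [col 3: I + T ≡ K (mod 10)] from column 3 (T=3, K=0, carry-in 0, digits 0,1,2,3,5,6 already taken and all letters distinct): I must equal 7, so I=7.
Step 8. [col 5: B + U ≡ X (mod 10)] column 5 reads B+U+carry(1)=X with B=5; with digits 0,1,2,3,5,6,7 already taken and all letters distinct, the only value for U is 8 ⇒ U=8.
Step 9. [col 5: B + U ≡ X (mod 10)] from column 5 (B=5, U=8, carry-in 1, digits 0,1,2,3,5,6,7,8 already taken and all letters distinct): X must equal 4. So X=4.

Answer: B=5, F=2, I=7, J=6, K=0, R=1, T=3, U=8, X=4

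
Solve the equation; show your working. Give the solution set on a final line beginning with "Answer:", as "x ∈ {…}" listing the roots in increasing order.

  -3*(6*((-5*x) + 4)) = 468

Step 1. [-3*(6*((-5*x) + 4)) = 468] LHS = -3·(…); ÷-3 both sides ⇒ div: 6*((-5*x) + 4) = -156.
Step 2. [6*((-5*x) + 4) = -156] LHS = 6·(…); ÷6 both sides ⇒ div: (-5*x) + 4 = -26.
Step 3. [(-5*x) + 4 = -26] subtract 4: x sits inside (… + 4). So sub: -5*x = -30.
Step 4. [-5*x = -30] -5 out front; divide by -5, so div: x = 6.

Answer: x ∈ {6}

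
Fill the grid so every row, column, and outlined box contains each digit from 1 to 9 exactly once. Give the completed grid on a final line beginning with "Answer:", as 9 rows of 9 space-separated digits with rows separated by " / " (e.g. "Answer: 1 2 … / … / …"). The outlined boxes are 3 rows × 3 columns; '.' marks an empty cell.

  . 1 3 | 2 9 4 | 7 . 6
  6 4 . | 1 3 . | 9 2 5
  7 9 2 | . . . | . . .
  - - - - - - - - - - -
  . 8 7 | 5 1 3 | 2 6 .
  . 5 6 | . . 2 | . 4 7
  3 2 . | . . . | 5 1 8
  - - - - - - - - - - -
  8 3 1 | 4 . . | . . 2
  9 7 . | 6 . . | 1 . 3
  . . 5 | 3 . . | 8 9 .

Step 1. [r3c4∈{8}] r3c4 has the single candidate 8. So r3c4=8.
Step 2. [r7c6∈{5,7,9}] across row 7, 9 lands solely at r7c6 ⇒ r7c6=9.
Step 3. [r6c5∈{4,6,7}] r6c5 is the only open cell in col 5 admitting 4, so r6c5=4.
Step 4. [r8c5∈{2,5,8}] across row 8, 2 lands solely at r8c5 ⇒ r8c5=2.
Step 5. [r3c5∈{5,6}] col 5 places 6 nowhere but r3c5 ⇒ r3c5=6.
Step 6. [r7c5∈{5,7}] 5 has one home in col 5: r7c5 ⇒ r7c5=5.
Step 7. [r2c6∈{7}] r2c6 has the single candidate 7 ⇒ r2c6=7.
Step 8. [r9c9∈{4}] nothing but 4 survives at r9c9, so r9c9=4.
Step 9. [r6c4∈{7,9}] r6c4 is the only open cell in row 6 admitting 7. So r6c4=7.
Step 10. [r5c7∈{3}] r5c7's peers cover all but 3 ⇒ r5c7=3.
Step 11. [r9c1∈{2}] only 2 remains possible at r9c1. So r9c1=2.
Step 12. [r5c4∈{9}] only 9 remains possible at r5c4 ⇒ r5c4=9.
Step 13. [r8c6∈{8}] r8c6's peers cover all but 8 ⇒ r8c6=8.
Step 14. [r3c8∈{3}] nothing but 3 survives at r3c8. So r3c8=3.
Step 15. [r9c5∈{7}] r9c5 has the single candidate 7 ⇒ r9c5=7.
Step 16. [r8c8∈{5}] r8c8 has the single candidate 5. So r8c8=5.
Step 17. [r5c5∈{8}] only 8 remains possible at r5c5 ⇒ r5c5=8.
Step 18. [r7c8∈{7}] r7c8's peers cover all but 7. So r7c8=7.
Step 19. [r3c9∈{1}] nothing but 1 survives at r3c9. So r3c9=1.
Step 20. [r7c7∈{6}] r7c7's peers cover all but 6 ⇒ r7c7=6.
Step 21. [r8c3∈{4}] only 4 remains possible at r8c3, so r8c3=4.
Step 22. [r9c6∈{1}] r9c6 is down to just 1, so r9c6=1.
Step 23. [r5c1∈{1}] r5c1 is down to just 1. So r5c1=1.
Step 24. [r4c9∈{9}] r4c9 has the single candidate 9, so r4c9=9.
Step 25. [r6c6∈{6}] r6c6 is down to just 6 ⇒ r6c6=6.
Step 26. [r1c1∈{5}] r1c1 is down to just 5. So r1c1=5.
Step 27. [r2c3∈{8}] r2c3's peers cover all but 8, so r2c3=8.
Step 28. [r3c6∈{5}] r3c6's peers cover all but 5 ⇒ r3c6=5.
Step 29. [r3c7∈{4}] r3c7 has the single candidate 4 ⇒ r3c7=4.
Step 30. [r9c2∈{6}] only 6 remains possible at r9c2, so r9c2=6.
Step 31. [r6c3∈{9}] r6c3 has the single candidate 9, so r6c3=9.
Step 32. [r4c1∈{4}] nothing but 4 survives at r4c1 ⇒ r4c1=4.
Step 33. [r1c8∈{8}] r1c8 has the single candidate 8, so r1c8=8.

Answer: 5 1 3 2 9 4 7 8 6 / 6 4 8 1 3 7 9 2 5 / 7 9 2 8 6 5 4 3 1 / 4 8 7 5 1 3 2 6 9 / 1 5 6 9 8 2 3 4 7 / 3 2 9 7 4 6 5 1 8 / 8 3 1 4 5 9 6 7 2 / 9 7 4 6 2 8 1 5 3 / 2 6 5 3 7 1 8 9 4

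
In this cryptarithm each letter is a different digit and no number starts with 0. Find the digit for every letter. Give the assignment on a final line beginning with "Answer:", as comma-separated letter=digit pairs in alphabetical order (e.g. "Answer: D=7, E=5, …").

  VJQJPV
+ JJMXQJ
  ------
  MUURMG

Step 1. [col 1: V + J ≡ G (mod 10)] G=8 is one option consistent with column 1 (V + J ≡ G (mod 10), carry-in 0) — take it. So G=8.
Step 2. [col 1: V + J ≡ G (mod 10)] several values work for J in column 1 (V + J ≡ G (mod 10), carry-in 0); try J=6 ⇒ J=6.
Step 3. [col 1: V + J ≡ G (mod 10)] in column 1 we have V+J≡G with carry-in 0; given J=6, G=8 and digits 6,8 already taken and all letters distinct, that pins V to 2. So V=2.
Step 4. [col 2: P + Q ≡ M (mod 10)] no forcing yet in column 2 (carry-in 0); Q=4 is free and consistent — try it. So Q=4.
Step 5. [col 2: P + Q ≡ M (mod 10)] several values work for M in column 2 (P + Q ≡ M (mod 10), carry-in 0); try M=9. So M=9.
Step 6. [col 2: P + Q ≡ M (mod 10)] in column 2 we have P+Q≡M with carry-in 0; given Q=4, M=9 and digits 2,4,6,8,9 already taken and all letters distinct, that pins P to 5 ⇒ P=5.
Step 7. [col 3: J + X ≡ R (mod 10)] X=1 is one option consistent with column 3 (J + X ≡ R (mod 10), carry-in 0) — take it. So X=1.
Step 8. [col 3: J + X ≡ R (mod 10)] column 3 reads J+X+carry(0)=R with J=6, X=1; with digits 1,2,4,5,6,8,9 already taken and all letters distinct, the only value for R is 7. So R=7.
Step 9. [col 4: Q + M ≡ U (mod 10)] column 4 reads Q+M+carry(0)=U with Q=4, M=9; with digits 1,2,4,5,6,7,8,9 already taken and all letters distinct, the only value for U is 3. So U=3.

Answer: G=8, J=6, M=9, P=5, Q=4, R=7, U=3, V=2, X=1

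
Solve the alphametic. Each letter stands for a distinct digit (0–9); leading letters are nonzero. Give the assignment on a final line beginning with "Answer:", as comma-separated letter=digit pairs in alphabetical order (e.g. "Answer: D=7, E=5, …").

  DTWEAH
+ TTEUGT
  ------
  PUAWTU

Step 1. [col 1: H + T ≡ U (mod 10)] no forcing yet in column 1 (carry-in 0); U=3 is free and consistent — try it. So U=3.
Step 2. [col 1: H + T ≡ U (mod 10)] column 1 (H + T ≡ U (mod 10), carry-in 0) doesn't pin T yet; pick T=6 and continue. So T=6.
Step 3. [col 1: H + T ≡ U (mod 10)] in column 1 we have H+T≡U with carry-in 0; given T=6, U=3 and digits 3,6 already taken and all letters distinct, that pins H to 7 ⇒ H=7.
Step 4. [col 2: A + G ≡ T (mod 10)] no forcing yet in column 2 (carry-in 1); G=5 is free and consistent — try it ⇒ G=5.
Step 5. [col 2: A + G ≡ T (mod 10)] in column 2 we have A+G≡T with carry-in 1; given G=5, T=6 and digits 3,5,6,7 already taken and all letters distinct, that pins A to 0. So A=0.
Step 6. [col 3: E + U ≡ W (mod 10)] E=8 is one option consistent with column 3 (E + U ≡ W (mod 10), carry-in 0) — take it, so E=8.
Step 7. [col 3: E + U ≡ W (mod 10)] in column 3 we have E+U≡W with carry-in 0; given E=8, U=3 and digits 0,3,5,6,7,8 already taken and all letters distinct, that pins W to 1 ⇒ W=1.
Step 8. [col 6: D + T ≡ P (mod 10)] column 6: given T=6, carry-in 1, and digits 0,1,3,5,6,7,8 already taken and all letters distinct, D+T≡P (mod 10) forces P=9. So P=9.
Step 9. [col 6: D + T ≡ P (mod 10)] in column 6 we have D+T≡P with carry-in 1; given T=6, P=9 and digits 0,1,3,5,6,7,8,9 already taken and all letters distinct, that pins D to 2, so D=2.

Answer: A=0, D=2, E=8, G=5, H=7, P=9, T=6, U=3, W=1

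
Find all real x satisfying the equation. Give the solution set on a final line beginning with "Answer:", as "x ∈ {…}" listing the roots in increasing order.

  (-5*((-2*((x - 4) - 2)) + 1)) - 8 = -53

Step 1. [(-5*((-2*((x - 4) - 2)) + 1)) - 8 = -53] 8 comes off first (add 8). So sub: -5*((-2*((x - 4) - 2)) + 1) = -45.
Step 2. [-5*((-2*((x - 4) - 2)) + 1) = -45] divide by the outer -5 ⇒ div: (-2*((x - 4) - 2)) + 1 = 9.
Step 3. [(-2*((x - 4) - 2)) + 1 = 9] subtract 1: x sits inside (… + 1). So sub: -2*((x - 4) - 2) = 8.
Step 4. [-2*((x - 4) - 2) = 8] leading coefficient -2: divide by -2 ⇒ div: (x - 4) - 2 = -4.
Step 5. [(x - 4) - 2 = -4] peel the -2: add 2 from each side. So sub: x - 4 = -2.
Step 6. [x - 4 = -2] peel the -4: add 4 from each side, so sub: x = 2.

Answer: x ∈ {2}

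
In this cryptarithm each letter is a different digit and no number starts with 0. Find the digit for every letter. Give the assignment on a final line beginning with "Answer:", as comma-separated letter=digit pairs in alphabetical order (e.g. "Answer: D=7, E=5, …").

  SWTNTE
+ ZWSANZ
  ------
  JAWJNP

Step 1. [col 1: E + Z ≡ P (mod 10)] column 1 (E + Z ≡ P (mod 10), carry-in 0) doesn't pin E yet; pick E=6 and continue. So E=6.
Step 2. [col 1: E + Z ≡ P (mod 10)] several values work for Z in column 1 (E + Z ≡ P (mod 10), carry-in 0); try Z=4 ⇒ Z=4.
Step 3. [col 1: E + Z ≡ P (mod 10)] column 1 reads E+Z+carry(0)=P with E=6, Z=4; with digits 4,6 already taken and all letters distinct, the only value for P is 0 ⇒ P=0.
Step 4. [col 2: T + N ≡ N (mod 10)] in column 2 we have T+N≡N with carry-in 1; given nothing yet and digits 0,4,6 already taken and all letters distinct, that pins T to 9 ⇒ T=9.
Step 5. [col 2: T + N ≡ N (mod 10)] N=1 is one option consistent with column 2 (T + N ≡ N (mod 10), carry-in 1) — take it ⇒ N=1.
Step 6. [col 3: N + A ≡ J (mod 10)] A=5 is one option consistent with column 3 (N + A ≡ J (mod 10), carry-in 1) — take it ⇒ A=5.
Step 7. [col 3: N + A ≡ J (mod 10)] column 3: given N=1, A=5, carry-in 1, and digits 0,1,4,5,6,9 already taken and all letters distinct, N+A≡J (mod 10) forces J=7, so J=7.
Step 8. [col 4: T + S ≡ W (mod 10)] column 4: given T=9, carry-in 0, and digits 0,1,4,5,6,7,9 already taken and all letters distinct, T+S≡W (mod 10) forces W=2, so W=2.
Step 9. [col 4: T + S ≡ W (mod 10)] from column 4 (T=9, W=2, carry-in 0, digits 0,1,2,4,5,6,7,9 already taken and all letters distinct): S must equal 3 ⇒ S=3.

Answer: A=5, E=6, J=7, N=1, P=0, S=3, T=9, W=2, Z=4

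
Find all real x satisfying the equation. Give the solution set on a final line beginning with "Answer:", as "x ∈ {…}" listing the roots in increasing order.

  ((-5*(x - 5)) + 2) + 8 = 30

Step 1. [((-5*(x - 5)) + 2) + 8 = 30] +8 is outermost — subtract 8 both sides, so sub: (-5*(x - 5)) + 2 = 22.
Step 2. [(-5*(x - 5)) + 2 = 22] the outer +2 inverts by subtracting 2, so sub: -5*(x - 5) = 20.
Step 3. [-5*(x - 5) = 20] LHS = -5·(…); ÷-5 both sides. So div: x - 5 = -4.
Step 4. [x - 5 = -4] peel the -5: add 5 from each side, so sub: x = 1.

Answer: x ∈ {1}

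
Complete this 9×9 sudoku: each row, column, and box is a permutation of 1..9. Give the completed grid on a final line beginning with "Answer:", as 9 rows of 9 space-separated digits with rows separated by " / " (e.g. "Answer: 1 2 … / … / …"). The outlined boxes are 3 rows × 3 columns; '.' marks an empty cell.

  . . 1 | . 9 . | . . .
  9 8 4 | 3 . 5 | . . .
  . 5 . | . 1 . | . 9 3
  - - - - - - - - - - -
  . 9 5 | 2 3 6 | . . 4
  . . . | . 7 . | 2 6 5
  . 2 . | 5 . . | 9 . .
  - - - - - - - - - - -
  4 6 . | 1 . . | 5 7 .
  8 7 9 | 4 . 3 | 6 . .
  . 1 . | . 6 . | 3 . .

Step 1. [r9c3∈{2}] only 2 remains possible at r9c3, so r9c3=2.
Step 2. [r2c5∈{2}] r2c5 is down to just 2, so r2c5=2.
Step 3. [r2c8∈{1}] nothing but 1 survives at r2c8. So r2c8=1.
Step 4. [r2c7∈{7}] r2c7 has the single candidate 7, so r2c7=7.
Step 5. [r7c5∈{8}] r7c5 is down to just 8. So r7c5=8.
Step 6. [r4c8∈{8}] r4c8 is down to just 8, so r4c8=8.
Step 7. [r4c1∈{1,7}] row 4 places 7 nowhere but r4c1 ⇒ r4c1=7.
Step 8. [r3c3∈{6,7}] r3c3 is the only open cell in col 3 admitting 7 ⇒ r3c3=7.
Step 9. [r6c3∈{3,6,8}] in col 3, 6 fits only at r6c3, so r6c3=6.
Step 10. [r6c6∈{1,4,8}] 8 has one home in row 6: r6c6. So r6c6=8.
Step 11. [r8c8∈{2}] r8c8's peers cover all but 2. So r8c8=2.
Step 12. [r3c6∈{4}] nothing but 4 survives at r3c6, so r3c6=4.
Step 13. [r1c9∈{2,6,8}] col 9 places 2 nowhere but r1c9 ⇒ r1c9=2.
Step 14. [r1c2∈{3}] nothing but 3 survives at r1c2. So r1c2=3.
Step 15. [r1c1∈{6}] r1c1 has the single candidate 6 ⇒ r1c1=6.
Step 16. [r5c6∈{1,9}] in col 6, 1 fits only at r5c6 ⇒ r5c6=1.
Step 17. [r1c7∈{4,8}] col 7 places 4 nowhere but r1c7, so r1c7=4.
Step 18. [r5c1∈{3}] only 3 remains possible at r5c1, so r5c1=3.
Step 19. [r1c6∈{7}] r1c6's peers cover all but 7, so r1c6=7.
Step 20. [r9c6∈{9}] r9c6 is down to just 9 ⇒ r9c6=9.
Step 21. [r8c9∈{1}] r8c9's peers cover all but 1 ⇒ r8c9=1.
Step 22. [r1c4∈{8}] only 8 remains possible at r1c4 ⇒ r1c4=8.
Step 23. [r6c5∈{4}] r6c5 is down to just 4, so r6c5=4.
Step 24. [r2c9∈{6}] r2c9's peers cover all but 6, so r2c9=6.
Step 25. [r1c8∈{5}] r1c8 is down to just 5 ⇒ r1c8=5.
Step 26. [r5c4∈{9}] r5c4 has the single candidate 9 ⇒ r5c4=9.
Step 27. [r3c1∈{2}] only 2 remains possible at r3c1 ⇒ r3c1=2.
Step 28. [r4c7∈{1}] nothing but 1 survives at r4c7, so r4c7=1.
Step 29. [r9c1∈{5}] r9c1 has the single candidate 5 ⇒ r9c1=5.
Step 30. [r9c4∈{7}] only 7 remains possible at r9c4, so r9c4=7.
Step 31. [r5c2∈{4}] nothing but 4 survives at r5c2. So r5c2=4.
Step 32. [r6c8∈{3}] r6c8 is down to just 3, so r6c8=3.
Step 33. [r9c8∈{4}] only 4 remains possible at r9c8. So r9c8=4.
Step 34. [r6c1∈{1}] r6c1 is down to just 1. So r6c1=1.
Step 35. [r3c7∈{8}] only 8 remains possible at r3c7. So r3c7=8.
Step 36. [r8c5∈{5}] only 5 remains possible at r8c5, so r8c5=5.
Step 37. [r9c9∈{8}] nothing but 8 survives at r9c9 ⇒ r9c9=8.
Step 38. [r3c4∈{6}] r3c4's peers cover all but 6. So r3c4=6.
Step 39. [r7c6∈{2}] r7c6 has the single candidate 2. So r7c6=2.
Step 40. [r6c9∈{7}] nothing but 7 survives at r6c9. So r6c9=7.
Step 41. [r7c3∈{3}] r7c3 is down to just 3 ⇒ r7c3=3.
Step 42. [r7c9∈{9}] r7c9 is down to just 9, so r7c9=9.
Step 43. [r5c3∈{8}] r5c3 has the single candidate 8, so r5c3=8.

Answer: 6 3 1 8 9 7 4 5 2 / 9 8 4 3 2 5 7 1 6 / 2 5 7 6 1 4 8 9 3 / 7 9 5 2 3 6 1 8 4 / 3 4 8 9 7 1 2 6 5 / 1 2 6 5 4 8 9 3 7 / 4 6 3 1 8 2 5 7 9 / 8 7 9 4 5 3 6 2 1 / 5 1 2 7 6 9 3 4 8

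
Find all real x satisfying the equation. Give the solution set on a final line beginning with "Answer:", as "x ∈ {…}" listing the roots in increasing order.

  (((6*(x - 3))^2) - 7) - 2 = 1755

Step 1. [(((6*(x - 3))^2) - 7) - 2 = 1755] the outer -2 inverts by adding 2, so sub: ((6*(x - 3))^2) - 7 = 1757.
Step 2. [((6*(x - 3))^2) - 7 = 1757] -7 is outermost — add 7 both sides, so sub: (6*(x - 3))^2 = 1764.
Step 3. [(6*(x - 3))^2 = 1764] LHS squared, RHS 1764 ≥ 0: apply √ (±). So sqrt: 6*(x - 3) = 42 or -42.
Step 4. [6*(x - 3) = 42 or -42] divide by the outer 6 ⇒ div: x - 3 = 7 or -7.
Step 5. [x - 3 = 7 or -7] 3 comes off first (add 3), so sub: x = 10 or -4.

Answer: x ∈ {-4, 10}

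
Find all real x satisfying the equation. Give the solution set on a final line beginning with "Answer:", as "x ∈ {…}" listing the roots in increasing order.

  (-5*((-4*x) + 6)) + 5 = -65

Step 1. [(-5*((-4*x) + 6)) + 5 = -65] common factor -5 (LHS and -65) — divide through. So factor: ((-4*x) + 6) - 1 = 13.
Step 2. [((-4*x) + 6) - 1 = 13] add 1: x sits inside (… - 1), so sub: (-4*x) + 6 = 14.
Step 3. [(-4*x) + 6 = 14] 6 comes off first (subtract 6) ⇒ sub: -4*x = 8.
Step 4. [-4*x = 8] -4 out front; divide by -4 ⇒ div: x = -2.

Answer: x ∈ {-2}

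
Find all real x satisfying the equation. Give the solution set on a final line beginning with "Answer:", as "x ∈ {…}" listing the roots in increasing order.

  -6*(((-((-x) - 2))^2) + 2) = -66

Step 1. [-6*(((-((-x) - 2))^2) + 2) = -66] divide by the outer -6, so div: ((-((-x) - 2))^2) + 2 = 11.
Step 2. [((-((-x) - 2))^2) + 2 = 11] peel the +2: subtract 2 from each side ⇒ sub: (-((-x) - 2))^2 = 9.
Step 3. [(-((-x) - 2))^2 = 9] √ both sides: 9 ≥ 0 gives two branches ⇒ sqrt: -((-x) - 2) = 3 or -3.
Step 4. [-((-x) - 2) = 3 or -3] flip signs both sides. So neg: (-x) - 2 = -3 or 3.
Step 5. [(-x) - 2 = -3 or 3] add 2: x sits inside (… - 2) ⇒ sub: -x = -1 or 5.
Step 6. [-x = -1 or 5] LHS negated; negate both sides ⇒ neg: x = 1 or -5.

Answer: x ∈ {-5, 1}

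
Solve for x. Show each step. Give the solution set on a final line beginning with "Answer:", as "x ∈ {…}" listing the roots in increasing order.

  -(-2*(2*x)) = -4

Step 1. [-(-2*(2*x)) = -4] flip signs both sides ⇒ neg: -2*(2*x) = 4.
Step 2. [-2*(2*x) = 4] divide by the outer -2, so div: 2*x = -2.
Step 3. [2*x = -2] LHS = 2·(…); ÷2 both sides, so div: x = -1.

Answer: x ∈ {-1}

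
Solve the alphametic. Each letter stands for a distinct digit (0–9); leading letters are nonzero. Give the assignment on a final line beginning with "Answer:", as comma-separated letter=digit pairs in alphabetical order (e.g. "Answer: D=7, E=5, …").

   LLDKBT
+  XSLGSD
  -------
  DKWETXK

Step 1. [col 1: T + D ≡ K (mod 10)] no forcing yet in column 1 (carry-in 0); K=6 is free and consistent — try it, so K=6.
Step 2. [col 1: T + D ≡ K (mod 10)] column 1 (T + D ≡ K (mod 10), carry-in 0) doesn't pin D yet; pick D=1 and continue. So D=1.
Step 3. [col 1: T + D ≡ K (mod 10)] column 1: given D=1, K=6, carry-in 0, and digits 1,6 already taken and all letters distinct, T+D≡K (mod 10) forces T=5, so T=5.
Step 4. [col 2: B + S ≡ X (mod 10)] no forcing yet in column 2 (carry-in 0); X=7 is free and consistent — try it ⇒ X=7.
Step 5. [col 2: B + S ≡ X (mod 10)] B=4 is one option consistent with column 2 (B + S ≡ X (mod 10), carry-in 0) — take it ⇒ B=4.
Step 6. [col 2: B + S ≡ X (mod 10)] column 2 reads B+S+carry(0)=X with B=4, X=7; with digits 1,4,5,6,7 already taken and all letters distinct, the only value for S is 3, so S=3.
Step 7. [col 3: K + G ≡ T (mod 10)] column 3 reads K+G+carry(0)=T with K=6, T=5; with digits 1,3,4,5,6,7 already taken and all letters distinct, the only value for G is 9. So G=9.
Step 8. [col 4: D + L ≡ E (mod 10)] column 4 (D + L ≡ E (mod 10), carry-in 1) doesn't pin E yet; pick E=0 and continue. So E=0.
Step 9. [col 4: D + L ≡ E (mod 10)] column 4 reads D+L+carry(1)=E with D=1, E=0; with digits 0,1,3,4,5,6,7,9 already taken and all letters distinct, the only value for L is 8 ⇒ L=8.
Step 10. [col 5: L + S ≡ W (mod 10)] in column 5 we have L+S≡W with carry-in 1; given L=8, S=3 and digits 0,1,3,4,5,6,7,8,9 already taken and all letters distinct, that pins W to 2. So W=2.

Answer: B=4, D=1, E=0, G=9, K=6, L=8, S=3, T=5, W=2, X=7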